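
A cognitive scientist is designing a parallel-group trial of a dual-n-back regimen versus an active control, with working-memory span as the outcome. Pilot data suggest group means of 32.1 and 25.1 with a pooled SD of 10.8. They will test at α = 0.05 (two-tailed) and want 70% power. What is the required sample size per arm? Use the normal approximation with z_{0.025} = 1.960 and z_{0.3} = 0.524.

n = 30 per group

Cohen's d = |M₁ − M₂| / SD_pooled = |32.1 − 25.1| / 10.8 = 7.0 / 10.8 = 0.648.
For two independent groups with equal n: n = 2·((z_{α/2} + z_β) / d)².
z_{α/2} + z_β = 1.960 + 0.524 = 2.484.
n = 2 × (2.484 / 0.648)² = 2 × 3.833² = 2 × 14.69 = 29.4.
Round up to the next whole participant.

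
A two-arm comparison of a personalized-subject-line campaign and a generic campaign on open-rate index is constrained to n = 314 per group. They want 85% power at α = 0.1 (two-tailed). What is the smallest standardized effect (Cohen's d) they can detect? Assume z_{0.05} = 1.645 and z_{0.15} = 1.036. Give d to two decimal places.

d_min ≈ 0.21

For two independent groups of n = 314 each: d_min = (z_{α/2} + z_β)·√(2/n).
z-sum = 1.645 + 1.036 = 2.681.
d_min = 2.681 × √(2/314) = 2.681 × 0.0798 = 0.214.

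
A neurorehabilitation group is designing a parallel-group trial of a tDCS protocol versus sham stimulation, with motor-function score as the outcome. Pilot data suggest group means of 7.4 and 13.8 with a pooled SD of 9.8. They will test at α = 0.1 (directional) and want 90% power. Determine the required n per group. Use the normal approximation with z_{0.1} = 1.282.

n = 31 per group

Cohen's d = |M₁ − M₂| / SD_pooled = |7.4 − 13.8| / 9.8 = 6.4 / 9.8 = 0.653.
For two independent groups with equal n: n = 2·((z_{α} + z_β) / d)².
z_{α} + z_β = 1.282 + 1.282 = 2.564.
n = 2 × (2.564 / 0.653)² = 2 × 3.926² = 2 × 15.42 = 30.8.
Round up to the next whole participant.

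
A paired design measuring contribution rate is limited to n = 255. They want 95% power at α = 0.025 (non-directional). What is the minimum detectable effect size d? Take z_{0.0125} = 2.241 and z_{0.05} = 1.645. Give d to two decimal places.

d_min ≈ 0.24

For a single sample (or paired design) of n = 255: d_min = (z_{α/2} + z_β)/√n.
z-sum = 2.241 + 1.645 = 3.886.
d_min = 3.886 / √255 = 3.886 / 15.969 = 0.243.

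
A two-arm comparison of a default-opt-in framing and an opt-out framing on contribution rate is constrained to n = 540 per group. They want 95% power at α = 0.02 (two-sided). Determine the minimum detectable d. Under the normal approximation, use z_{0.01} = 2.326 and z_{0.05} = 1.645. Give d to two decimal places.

For two independent groups of n = 540 each: d_min = (z_{α/2} + z_β)·√(2/n).
z-sum = 2.326 + 1.645 = 3.971.
d_min = 3.971 × √(2/540) = 3.971 × 0.0609 = 0.242.

d_min ≈ 0.24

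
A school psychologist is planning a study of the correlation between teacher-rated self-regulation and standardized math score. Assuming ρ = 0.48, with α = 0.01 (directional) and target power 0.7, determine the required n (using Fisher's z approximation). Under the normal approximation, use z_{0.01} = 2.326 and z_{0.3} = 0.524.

Fisher's z: C = ½·ln((1+r)/(1−r)) = ½·ln(2.8462) = 0.5230.
n = ((z_{α} + z_β)/C)² + 3.
(2.326 + 0.524) / 0.5230 = 2.850 / 0.5230 = 5.449.
n = 5.449² + 3 = 29.70 + 3 = 32.7.
Round up.

n = 33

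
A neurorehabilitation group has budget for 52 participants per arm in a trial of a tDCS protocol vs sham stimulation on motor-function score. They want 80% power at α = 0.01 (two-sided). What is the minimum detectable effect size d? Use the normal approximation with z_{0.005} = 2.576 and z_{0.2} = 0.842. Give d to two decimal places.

d_min ≈ 0.67

For two independent groups of n = 52 each: d_min = (z_{α/2} + z_β)·√(2/n).
z-sum = 2.576 + 0.842 = 3.418.
d_min = 3.418 × √(2/52) = 3.418 × 0.1961 = 0.670.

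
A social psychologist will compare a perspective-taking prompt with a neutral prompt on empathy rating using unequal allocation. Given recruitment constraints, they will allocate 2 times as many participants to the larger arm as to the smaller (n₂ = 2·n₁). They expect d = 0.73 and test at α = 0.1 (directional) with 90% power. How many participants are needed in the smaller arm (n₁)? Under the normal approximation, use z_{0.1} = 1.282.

n₁ = 19

With allocation ratio k = n₂/n₁ = 2, Var(x̄₁−x̄₂) = σ²(1/n₁ + 1/(k·n₁)) = σ²·(k+1)/(k·n₁).
So n₁ = (1 + 1/k)·((z_{α} + z_β)/d)² = 1.500 × (2.564/0.73)².
n₁ = 1.500 × 12.34 = 18.5.
Round up: n₁ = 19, giving n₂ = 2 × 19 = 38.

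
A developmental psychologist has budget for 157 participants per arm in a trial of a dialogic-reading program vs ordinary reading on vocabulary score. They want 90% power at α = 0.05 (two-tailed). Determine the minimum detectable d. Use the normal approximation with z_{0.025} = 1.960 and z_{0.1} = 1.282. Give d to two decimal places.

For two independent groups of n = 157 each: d_min = (z_{α/2} + z_β)·√(2/n).
z-sum = 1.960 + 1.282 = 3.242.
d_min = 3.242 × √(2/157) = 3.242 × 0.1129 = 0.366.

d_min ≈ 0.37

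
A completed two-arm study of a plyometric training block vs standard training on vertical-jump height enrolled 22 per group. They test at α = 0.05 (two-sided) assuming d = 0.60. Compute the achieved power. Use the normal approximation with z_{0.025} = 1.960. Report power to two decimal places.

For two equal groups, power = Φ(d·√(n/2) − z_{α/2}).
d·√(n/2) = 0.60 × √(22/2) = 0.60 × 3.317 = 1.990.
z_β = 1.990 − 1.960 = 0.030.
Power = Φ(0.030) = 0.512.

power ≈ 0.51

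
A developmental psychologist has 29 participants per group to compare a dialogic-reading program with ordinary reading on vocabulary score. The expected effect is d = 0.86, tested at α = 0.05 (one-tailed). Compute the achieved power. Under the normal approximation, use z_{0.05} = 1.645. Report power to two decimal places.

power ≈ 0.95

For two equal groups, power = Φ(d·√(n/2) − z_{α}).
d·√(n/2) = 0.86 × √(29/2) = 0.86 × 3.808 = 3.275.
z_β = 3.275 − 1.645 = 1.630.
Power = Φ(1.630) = 0.948.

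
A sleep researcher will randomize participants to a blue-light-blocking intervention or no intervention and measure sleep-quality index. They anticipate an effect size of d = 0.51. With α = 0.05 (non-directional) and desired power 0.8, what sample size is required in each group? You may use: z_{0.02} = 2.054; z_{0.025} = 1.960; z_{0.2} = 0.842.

n = 61 per group

For two independent groups with equal n: n = 2·((z_{α/2} + z_β) / d)².
z_{α/2} + z_β = 1.960 + 0.842 = 2.802.
n = 2 × (2.802 / 0.51)² = 2 × 5.494² = 2 × 30.19 = 60.4.
Round up to the next whole participant.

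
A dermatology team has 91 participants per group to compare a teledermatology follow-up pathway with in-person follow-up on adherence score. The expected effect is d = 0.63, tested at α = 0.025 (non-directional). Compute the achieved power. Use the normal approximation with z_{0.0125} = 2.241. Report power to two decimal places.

power ≈ 0.98

For two equal groups, power = Φ(d·√(n/2) − z_{α/2}).
d·√(n/2) = 0.63 × √(91/2) = 0.63 × 6.745 = 4.250.
z_β = 4.250 − 2.241 = 2.009.
Power = Φ(2.009) = 0.978.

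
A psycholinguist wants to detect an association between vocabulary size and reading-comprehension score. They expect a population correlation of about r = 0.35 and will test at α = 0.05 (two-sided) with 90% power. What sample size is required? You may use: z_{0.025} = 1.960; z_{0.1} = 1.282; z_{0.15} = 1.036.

Fisher's z: C = ½·ln((1+r)/(1−r)) = ½·ln(2.0769) = 0.3654.
n = ((z_{α/2} + z_β)/C)² + 3.
(1.960 + 1.282) / 0.3654 = 3.242 / 0.3654 = 8.872.
n = 8.872² + 3 = 78.72 + 3 = 81.7.
Round up.

n = 82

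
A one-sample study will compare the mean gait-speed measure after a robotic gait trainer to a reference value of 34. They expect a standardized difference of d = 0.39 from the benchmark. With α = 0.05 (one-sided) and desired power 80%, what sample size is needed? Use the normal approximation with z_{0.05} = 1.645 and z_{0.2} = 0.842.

n = 41

For a one-sample test: n = ((z_{α} + z_β) / d)².
z_{α} + z_β = 1.645 + 0.842 = 2.487.
n = (2.487 / 0.39)² = 6.377² = 40.67.
Round up.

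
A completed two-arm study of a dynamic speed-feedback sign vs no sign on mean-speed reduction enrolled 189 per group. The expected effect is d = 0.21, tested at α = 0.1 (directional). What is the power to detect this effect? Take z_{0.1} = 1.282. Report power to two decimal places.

For two equal groups, power = Φ(d·√(n/2) − z_{α}).
d·√(n/2) = 0.21 × √(189/2) = 0.21 × 9.721 = 2.041.
z_β = 2.041 − 1.282 = 0.759.
Power = Φ(0.759) = 0.776.

power ≈ 0.78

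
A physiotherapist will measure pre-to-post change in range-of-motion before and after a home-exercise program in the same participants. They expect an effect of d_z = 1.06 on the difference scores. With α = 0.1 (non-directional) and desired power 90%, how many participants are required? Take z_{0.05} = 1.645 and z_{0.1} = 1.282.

n = 8 pairs

For a paired (one-sample on differences) test: n = ((z_{α/2} + z_β) / d)².
z_{α/2} + z_β = 1.645 + 1.282 = 2.927.
n = (2.927 / 1.06)² = 2.761² = 7.62.
Round up.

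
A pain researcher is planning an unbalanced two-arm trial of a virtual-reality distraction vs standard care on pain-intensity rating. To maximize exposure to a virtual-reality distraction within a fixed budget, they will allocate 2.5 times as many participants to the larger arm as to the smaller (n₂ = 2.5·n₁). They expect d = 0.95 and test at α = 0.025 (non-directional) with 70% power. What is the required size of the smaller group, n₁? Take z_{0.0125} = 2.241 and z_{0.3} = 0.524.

n₁ = 12

With allocation ratio k = n₂/n₁ = 2.5, Var(x̄₁−x̄₂) = σ²(1/n₁ + 1/(k·n₁)) = σ²·(k+1)/(k·n₁).
So n₁ = (1 + 1/k)·((z_{α/2} + z_β)/d)² = 1.400 × (2.765/0.95)².
n₁ = 1.400 × 8.47 = 11.9.
Round up: n₁ = 12, giving n₂ = 2.5 × 12 = 30.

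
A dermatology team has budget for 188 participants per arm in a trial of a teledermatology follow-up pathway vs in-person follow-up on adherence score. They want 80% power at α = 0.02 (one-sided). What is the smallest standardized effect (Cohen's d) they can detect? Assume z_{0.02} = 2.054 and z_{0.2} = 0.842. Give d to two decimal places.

d_min ≈ 0.30

For two independent groups of n = 188 each: d_min = (z_{α} + z_β)·√(2/n).
z-sum = 2.054 + 0.842 = 2.896.
d_min = 2.896 × √(2/188) = 2.896 × 0.1031 = 0.299.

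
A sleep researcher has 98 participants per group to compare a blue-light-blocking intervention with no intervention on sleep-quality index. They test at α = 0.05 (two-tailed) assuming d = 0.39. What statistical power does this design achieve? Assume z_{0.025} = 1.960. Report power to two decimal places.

For two equal groups, power = Φ(d·√(n/2) − z_{α/2}).
d·√(n/2) = 0.39 × √(98/2) = 0.39 × 7.000 = 2.730.
z_β = 2.730 − 1.960 = 0.770.
Power = Φ(0.770) = 0.779.

power ≈ 0.78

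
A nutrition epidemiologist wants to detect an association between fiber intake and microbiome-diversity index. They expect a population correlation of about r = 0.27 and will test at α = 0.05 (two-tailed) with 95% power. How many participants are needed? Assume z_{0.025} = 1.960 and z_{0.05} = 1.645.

Fisher's z: C = ½·ln((1+r)/(1−r)) = ½·ln(1.7397) = 0.2769.
n = ((z_{α/2} + z_β)/C)² + 3.
(1.960 + 1.645) / 0.2769 = 3.605 / 0.2769 = 13.019.
n = 13.019² + 3 = 169.50 + 3 = 172.5.
Round up.

n = 173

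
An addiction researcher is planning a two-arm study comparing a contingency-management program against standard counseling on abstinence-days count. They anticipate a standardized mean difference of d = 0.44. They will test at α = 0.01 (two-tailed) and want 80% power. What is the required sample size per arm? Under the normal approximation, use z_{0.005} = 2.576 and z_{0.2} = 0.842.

n = 121 per group

For two independent groups with equal n: n = 2·((z_{α/2} + z_β) / d)².
z_{α/2} + z_β = 2.576 + 0.842 = 3.418.
n = 2 × (3.418 / 0.44)² = 2 × 7.768² = 2 × 60.34 = 120.7.
Round up to the next whole participant.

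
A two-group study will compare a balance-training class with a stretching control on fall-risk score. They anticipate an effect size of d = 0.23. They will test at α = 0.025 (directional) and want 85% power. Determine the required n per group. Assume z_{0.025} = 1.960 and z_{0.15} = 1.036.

For two independent groups with equal n: n = 2·((z_{α} + z_β) / d)².
z_{α} + z_β = 1.960 + 1.036 = 2.996.
n = 2 × (2.996 / 0.23)² = 2 × 13.026² = 2 × 169.68 = 339.4.
Round up to the next whole participant.

n = 340 per group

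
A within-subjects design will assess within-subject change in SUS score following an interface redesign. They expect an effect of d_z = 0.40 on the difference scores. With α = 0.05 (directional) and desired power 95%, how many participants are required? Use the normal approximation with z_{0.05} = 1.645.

n = 68 pairs

For a paired (one-sample on differences) test: n = ((z_{α} + z_β) / d)².
z_{α} + z_β = 1.645 + 1.645 = 3.290.
n = (3.290 / 0.40)² = 8.225² = 67.65.
Round up.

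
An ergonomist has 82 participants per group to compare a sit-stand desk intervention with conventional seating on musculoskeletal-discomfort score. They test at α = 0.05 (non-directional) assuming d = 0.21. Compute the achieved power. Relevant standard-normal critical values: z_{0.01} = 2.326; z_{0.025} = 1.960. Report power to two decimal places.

For two equal groups, power = Φ(d·√(n/2) − z_{α/2}).
d·√(n/2) = 0.21 × √(82/2) = 0.21 × 6.403 = 1.345.
z_β = 1.345 − 1.960 = -0.615.
Power = Φ(-0.615) = 0.269.

power ≈ 0.27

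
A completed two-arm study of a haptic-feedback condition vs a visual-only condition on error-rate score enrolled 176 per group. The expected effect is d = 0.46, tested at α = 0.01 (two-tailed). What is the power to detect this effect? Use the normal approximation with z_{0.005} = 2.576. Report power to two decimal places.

For two equal groups, power = Φ(d·√(n/2) − z_{α/2}).
d·√(n/2) = 0.46 × √(176/2) = 0.46 × 9.381 = 4.315.
z_β = 4.315 − 2.576 = 1.739.
Power = Φ(1.739) = 0.959.

power ≈ 0.96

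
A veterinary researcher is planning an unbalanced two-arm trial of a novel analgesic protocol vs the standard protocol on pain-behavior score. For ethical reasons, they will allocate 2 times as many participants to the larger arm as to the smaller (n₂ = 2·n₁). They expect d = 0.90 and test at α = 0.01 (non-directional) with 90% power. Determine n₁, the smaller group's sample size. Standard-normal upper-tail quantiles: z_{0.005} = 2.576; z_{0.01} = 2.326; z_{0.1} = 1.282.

n₁ = 28

With allocation ratio k = n₂/n₁ = 2, Var(x̄₁−x̄₂) = σ²(1/n₁ + 1/(k·n₁)) = σ²·(k+1)/(k·n₁).
So n₁ = (1 + 1/k)·((z_{α/2} + z_β)/d)² = 1.500 × (3.858/0.90)².
n₁ = 1.500 × 18.38 = 27.6.
Round up: n₁ = 28, giving n₂ = 2 × 28 = 56.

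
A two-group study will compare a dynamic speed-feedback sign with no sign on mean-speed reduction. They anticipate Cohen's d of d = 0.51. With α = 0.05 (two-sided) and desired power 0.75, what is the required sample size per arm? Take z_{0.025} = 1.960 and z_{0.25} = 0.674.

n = 54 per group

For two independent groups with equal n: n = 2·((z_{α/2} + z_β) / d)².
z_{α/2} + z_β = 1.960 + 0.674 = 2.634.
n = 2 × (2.634 / 0.51)² = 2 × 5.165² = 2 × 26.67 = 53.3.
Round up to the next whole participant.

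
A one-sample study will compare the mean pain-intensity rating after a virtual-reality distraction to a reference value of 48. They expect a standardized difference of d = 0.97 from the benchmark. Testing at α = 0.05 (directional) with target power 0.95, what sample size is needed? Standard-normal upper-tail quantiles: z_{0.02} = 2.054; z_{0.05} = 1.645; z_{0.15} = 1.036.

n = 12

For a one-sample test: n = ((z_{α} + z_β) / d)².
z_{α} + z_β = 1.645 + 1.645 = 3.290.
n = (3.290 / 0.97)² = 3.392² = 11.50.
Round up.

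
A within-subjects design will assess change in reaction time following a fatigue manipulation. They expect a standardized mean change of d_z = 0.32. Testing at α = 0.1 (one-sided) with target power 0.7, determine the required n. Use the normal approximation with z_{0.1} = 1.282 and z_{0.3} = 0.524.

For a paired (one-sample on differences) test: n = ((z_{α} + z_β) / d)².
z_{α} + z_β = 1.282 + 0.524 = 1.806.
n = (1.806 / 0.32)² = 5.644² = 31.85.
Round up.

n = 32 pairs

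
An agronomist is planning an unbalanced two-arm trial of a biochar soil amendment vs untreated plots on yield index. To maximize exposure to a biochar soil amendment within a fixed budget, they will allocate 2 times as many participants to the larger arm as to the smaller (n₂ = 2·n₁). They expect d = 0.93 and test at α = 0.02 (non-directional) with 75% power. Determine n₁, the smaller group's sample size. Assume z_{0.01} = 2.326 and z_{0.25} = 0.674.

n₁ = 16

With allocation ratio k = n₂/n₁ = 2, Var(x̄₁−x̄₂) = σ²(1/n₁ + 1/(k·n₁)) = σ²·(k+1)/(k·n₁).
So n₁ = (1 + 1/k)·((z_{α/2} + z_β)/d)² = 1.500 × (3.000/0.93)².
n₁ = 1.500 × 10.41 = 15.6.
Round up: n₁ = 16, giving n₂ = 2 × 16 = 32.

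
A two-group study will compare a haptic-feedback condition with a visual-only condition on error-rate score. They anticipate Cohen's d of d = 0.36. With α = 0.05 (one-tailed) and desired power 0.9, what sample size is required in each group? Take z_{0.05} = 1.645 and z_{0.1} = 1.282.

n = 133 per group

For two independent groups with equal n: n = 2·((z_{α} + z_β) / d)².
z_{α} + z_β = 1.645 + 1.282 = 2.927.
n = 2 × (2.927 / 0.36)² = 2 × 8.131² = 2 × 66.11 = 132.2.
Round up to the next whole participant.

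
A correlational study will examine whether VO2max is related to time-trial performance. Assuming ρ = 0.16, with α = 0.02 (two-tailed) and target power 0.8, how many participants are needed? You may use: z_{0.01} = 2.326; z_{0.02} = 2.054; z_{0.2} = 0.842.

Fisher's z: C = ½·ln((1+r)/(1−r)) = ½·ln(1.3810) = 0.1614.
n = ((z_{α/2} + z_β)/C)² + 3.
(2.326 + 0.842) / 0.1614 = 3.168 / 0.1614 = 19.628.
n = 19.628² + 3 = 385.27 + 3 = 388.3.
Round up.

n = 389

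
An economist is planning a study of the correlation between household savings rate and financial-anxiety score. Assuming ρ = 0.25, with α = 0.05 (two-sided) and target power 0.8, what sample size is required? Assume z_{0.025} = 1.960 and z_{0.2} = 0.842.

n = 124

Fisher's z: C = ½·ln((1+r)/(1−r)) = ½·ln(1.6667) = 0.2554.
n = ((z_{α/2} + z_β)/C)² + 3.
(1.960 + 0.842) / 0.2554 = 2.802 / 0.2554 = 10.971.
n = 10.971² + 3 = 120.36 + 3 = 123.4.
Round up.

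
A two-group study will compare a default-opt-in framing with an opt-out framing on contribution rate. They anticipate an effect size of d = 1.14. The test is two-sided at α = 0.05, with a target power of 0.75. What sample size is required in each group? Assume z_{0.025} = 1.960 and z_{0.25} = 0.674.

n = 11 per group

For two independent groups with equal n: n = 2·((z_{α/2} + z_β) / d)².
z_{α/2} + z_β = 1.960 + 0.674 = 2.634.
n = 2 × (2.634 / 1.14)² = 2 × 2.311² = 2 × 5.34 = 10.7.
Round up to the next whole participant.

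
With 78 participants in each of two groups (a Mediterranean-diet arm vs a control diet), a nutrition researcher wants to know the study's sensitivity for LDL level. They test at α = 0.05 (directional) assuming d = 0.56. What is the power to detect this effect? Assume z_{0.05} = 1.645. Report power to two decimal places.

power ≈ 0.97

For two equal groups, power = Φ(d·√(n/2) − z_{α}).
d·√(n/2) = 0.56 × √(78/2) = 0.56 × 6.245 = 3.497.
z_β = 3.497 − 1.645 = 1.852.
Power = Φ(1.852) = 0.968.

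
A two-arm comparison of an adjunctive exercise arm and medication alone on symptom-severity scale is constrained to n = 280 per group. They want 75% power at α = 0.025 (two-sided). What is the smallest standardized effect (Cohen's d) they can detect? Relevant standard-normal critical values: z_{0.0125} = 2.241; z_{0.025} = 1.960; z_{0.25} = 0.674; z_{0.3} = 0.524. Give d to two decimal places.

For two independent groups of n = 280 each: d_min = (z_{α/2} + z_β)·√(2/n).
z-sum = 2.241 + 0.674 = 2.915.
d_min = 2.915 × √(2/280) = 2.915 × 0.0845 = 0.246.

d_min ≈ 0.25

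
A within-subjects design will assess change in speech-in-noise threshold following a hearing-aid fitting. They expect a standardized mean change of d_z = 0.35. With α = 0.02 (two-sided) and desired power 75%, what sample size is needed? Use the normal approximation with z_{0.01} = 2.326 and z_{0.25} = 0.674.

n = 74 pairs

For a paired (one-sample on differences) test: n = ((z_{α/2} + z_β) / d)².
z_{α/2} + z_β = 2.326 + 0.674 = 3.000.
n = (3.000 / 0.35)² = 8.571² = 73.47.
Round up.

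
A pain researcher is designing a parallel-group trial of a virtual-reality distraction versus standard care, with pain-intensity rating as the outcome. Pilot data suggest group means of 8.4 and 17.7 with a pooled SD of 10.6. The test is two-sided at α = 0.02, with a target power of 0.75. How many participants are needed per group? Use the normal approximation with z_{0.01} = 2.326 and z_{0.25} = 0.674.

n = 24 per group

Cohen's d = |M₁ − M₂| / SD_pooled = |8.4 − 17.7| / 10.6 = 9.3 / 10.6 = 0.877.
For two independent groups with equal n: n = 2·((z_{α/2} + z_β) / d)².
z_{α/2} + z_β = 2.326 + 0.674 = 3.000.
n = 2 × (3.000 / 0.877)² = 2 × 3.421² = 2 × 11.70 = 23.4.
Round up to the next whole participant.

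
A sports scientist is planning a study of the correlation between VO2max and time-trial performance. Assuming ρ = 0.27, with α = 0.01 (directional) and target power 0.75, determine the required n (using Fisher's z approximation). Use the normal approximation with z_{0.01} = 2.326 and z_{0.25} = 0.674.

Fisher's z: C = ½·ln((1+r)/(1−r)) = ½·ln(1.7397) = 0.2769.
n = ((z_{α} + z_β)/C)² + 3.
(2.326 + 0.674) / 0.2769 = 3.000 / 0.2769 = 10.834.
n = 10.834² + 3 = 117.38 + 3 = 120.4.
Round up.

n = 121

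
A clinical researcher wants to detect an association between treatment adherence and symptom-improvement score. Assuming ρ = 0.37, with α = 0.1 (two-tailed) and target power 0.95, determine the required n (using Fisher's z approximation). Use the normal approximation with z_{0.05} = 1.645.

n = 75

Fisher's z: C = ½·ln((1+r)/(1−r)) = ½·ln(2.1746) = 0.3884.
n = ((z_{α/2} + z_β)/C)² + 3.
(1.645 + 1.645) / 0.3884 = 3.290 / 0.3884 = 8.471.
n = 8.471² + 3 = 71.75 + 3 = 74.8.
Round up.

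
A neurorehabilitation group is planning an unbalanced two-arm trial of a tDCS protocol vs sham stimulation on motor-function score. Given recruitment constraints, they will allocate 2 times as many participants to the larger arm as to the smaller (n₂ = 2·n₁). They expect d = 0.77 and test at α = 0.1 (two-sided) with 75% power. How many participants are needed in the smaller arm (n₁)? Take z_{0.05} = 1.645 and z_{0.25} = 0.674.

n₁ = 14

With allocation ratio k = n₂/n₁ = 2, Var(x̄₁−x̄₂) = σ²(1/n₁ + 1/(k·n₁)) = σ²·(k+1)/(k·n₁).
So n₁ = (1 + 1/k)·((z_{α/2} + z_β)/d)² = 1.500 × (2.319/0.77)².
n₁ = 1.500 × 9.07 = 13.6.
Round up: n₁ = 14, giving n₂ = 2 × 14 = 28.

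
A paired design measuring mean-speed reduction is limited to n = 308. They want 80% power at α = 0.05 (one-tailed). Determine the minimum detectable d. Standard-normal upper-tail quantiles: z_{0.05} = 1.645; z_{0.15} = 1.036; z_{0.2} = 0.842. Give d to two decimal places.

For a single sample (or paired design) of n = 308: d_min = (z_{α} + z_β)/√n.
z-sum = 1.645 + 0.842 = 2.487.
d_min = 2.487 / √308 = 2.487 / 17.550 = 0.142.

d_min ≈ 0.14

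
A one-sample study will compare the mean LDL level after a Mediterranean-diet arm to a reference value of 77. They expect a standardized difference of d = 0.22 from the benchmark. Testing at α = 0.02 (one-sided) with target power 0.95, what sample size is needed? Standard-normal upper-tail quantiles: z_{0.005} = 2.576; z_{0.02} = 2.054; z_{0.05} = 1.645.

For a one-sample test: n = ((z_{α} + z_β) / d)².
z_{α} + z_β = 2.054 + 1.645 = 3.699.
n = (3.699 / 0.22)² = 16.814² = 282.70.
Round up.

n = 283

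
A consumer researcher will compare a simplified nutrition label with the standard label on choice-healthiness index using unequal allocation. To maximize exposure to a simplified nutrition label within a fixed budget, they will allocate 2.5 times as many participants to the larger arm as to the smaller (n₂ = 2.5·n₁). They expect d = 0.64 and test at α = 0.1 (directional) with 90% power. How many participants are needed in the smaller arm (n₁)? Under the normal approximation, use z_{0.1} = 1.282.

n₁ = 23

With allocation ratio k = n₂/n₁ = 2.5, Var(x̄₁−x̄₂) = σ²(1/n₁ + 1/(k·n₁)) = σ²·(k+1)/(k·n₁).
So n₁ = (1 + 1/k)·((z_{α} + z_β)/d)² = 1.400 × (2.564/0.64)².
n₁ = 1.400 × 16.05 = 22.5.
Round up: n₁ = 23, giving n₂ = ⌈2.5 × 23⌉ = ⌈57.5⌉ = 58.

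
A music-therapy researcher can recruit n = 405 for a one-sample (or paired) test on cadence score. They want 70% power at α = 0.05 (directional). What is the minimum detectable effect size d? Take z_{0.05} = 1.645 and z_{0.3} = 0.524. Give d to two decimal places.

d_min ≈ 0.11

For a single sample (or paired design) of n = 405: d_min = (z_{α} + z_β)/√n.
z-sum = 1.645 + 0.524 = 2.169.
d_min = 2.169 / √405 = 2.169 / 20.125 = 0.108.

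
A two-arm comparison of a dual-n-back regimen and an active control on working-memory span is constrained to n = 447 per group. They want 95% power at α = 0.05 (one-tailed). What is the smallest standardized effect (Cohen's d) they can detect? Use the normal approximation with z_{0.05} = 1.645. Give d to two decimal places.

d_min ≈ 0.22

For two independent groups of n = 447 each: d_min = (z_{α} + z_β)·√(2/n).
z-sum = 1.645 + 1.645 = 3.290.
d_min = 3.290 × √(2/447) = 3.290 × 0.0669 = 0.220.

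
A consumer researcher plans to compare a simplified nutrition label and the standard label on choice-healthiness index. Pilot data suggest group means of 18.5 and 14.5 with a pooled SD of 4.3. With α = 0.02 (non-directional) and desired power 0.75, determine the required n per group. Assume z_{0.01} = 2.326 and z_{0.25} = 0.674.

n = 21 per group

Cohen's d = |M₁ − M₂| / SD_pooled = |18.5 − 14.5| / 4.3 = 4.0 / 4.3 = 0.930.
For two independent groups with equal n: n = 2·((z_{α/2} + z_β) / d)².
z_{α/2} + z_β = 2.326 + 0.674 = 3.000.
n = 2 × (3.000 / 0.930)² = 2 × 3.226² = 2 × 10.41 = 20.8.
Round up to the next whole participant.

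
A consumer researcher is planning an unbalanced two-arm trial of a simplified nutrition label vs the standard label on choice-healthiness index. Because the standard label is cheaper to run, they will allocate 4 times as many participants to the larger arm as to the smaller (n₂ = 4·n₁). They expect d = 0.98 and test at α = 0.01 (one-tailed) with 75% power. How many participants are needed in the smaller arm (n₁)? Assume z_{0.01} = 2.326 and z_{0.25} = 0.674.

n₁ = 12

With allocation ratio k = n₂/n₁ = 4, Var(x̄₁−x̄₂) = σ²(1/n₁ + 1/(k·n₁)) = σ²·(k+1)/(k·n₁).
So n₁ = (1 + 1/k)·((z_{α} + z_β)/d)² = 1.250 × (3.000/0.98)².
n₁ = 1.250 × 9.37 = 11.7.
Round up: n₁ = 12, giving n₂ = 4 × 12 = 48.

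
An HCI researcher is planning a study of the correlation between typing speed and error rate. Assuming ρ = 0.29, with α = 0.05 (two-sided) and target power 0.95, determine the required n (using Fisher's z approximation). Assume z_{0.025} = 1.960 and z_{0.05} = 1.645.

Fisher's z: C = ½·ln((1+r)/(1−r)) = ½·ln(1.8169) = 0.2986.
n = ((z_{α/2} + z_β)/C)² + 3.
(1.960 + 1.645) / 0.2986 = 3.605 / 0.2986 = 12.073.
n = 12.073² + 3 = 145.76 + 3 = 148.8.
Round up.

n = 149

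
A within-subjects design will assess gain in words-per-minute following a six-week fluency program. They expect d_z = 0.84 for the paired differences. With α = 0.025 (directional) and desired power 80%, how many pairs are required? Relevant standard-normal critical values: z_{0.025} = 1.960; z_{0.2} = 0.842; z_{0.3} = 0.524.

For a paired (one-sample on differences) test: n = ((z_{α} + z_β) / d)².
z_{α} + z_β = 1.960 + 0.842 = 2.802.
n = (2.802 / 0.84)² = 3.336² = 11.13.
Round up.

n = 12 pairs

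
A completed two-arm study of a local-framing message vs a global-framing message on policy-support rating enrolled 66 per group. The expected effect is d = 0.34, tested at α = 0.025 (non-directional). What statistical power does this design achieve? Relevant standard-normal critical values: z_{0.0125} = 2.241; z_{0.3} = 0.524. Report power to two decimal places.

For two equal groups, power = Φ(d·√(n/2) − z_{α/2}).
d·√(n/2) = 0.34 × √(66/2) = 0.34 × 5.745 = 1.953.
z_β = 1.953 − 2.241 = -0.288.
Power = Φ(-0.288) = 0.387.

power ≈ 0.39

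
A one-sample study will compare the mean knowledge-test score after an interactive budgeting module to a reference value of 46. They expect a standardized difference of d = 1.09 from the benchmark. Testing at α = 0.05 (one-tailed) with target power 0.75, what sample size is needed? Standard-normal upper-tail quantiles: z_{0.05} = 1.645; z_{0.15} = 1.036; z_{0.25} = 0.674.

For a one-sample test: n = ((z_{α} + z_β) / d)².
z_{α} + z_β = 1.645 + 0.674 = 2.319.
n = (2.319 / 1.09)² = 2.128² = 4.53.
Round up.

n = 5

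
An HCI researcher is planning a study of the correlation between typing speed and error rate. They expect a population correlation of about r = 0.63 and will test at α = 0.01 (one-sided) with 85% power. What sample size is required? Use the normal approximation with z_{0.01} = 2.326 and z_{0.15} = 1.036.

Fisher's z: C = ½·ln((1+r)/(1−r)) = ½·ln(4.4054) = 0.7414.
n = ((z_{α} + z_β)/C)² + 3.
(2.326 + 1.036) / 0.7414 = 3.362 / 0.7414 = 4.535.
n = 4.535² + 3 = 20.56 + 3 = 23.6.
Round up.

n = 24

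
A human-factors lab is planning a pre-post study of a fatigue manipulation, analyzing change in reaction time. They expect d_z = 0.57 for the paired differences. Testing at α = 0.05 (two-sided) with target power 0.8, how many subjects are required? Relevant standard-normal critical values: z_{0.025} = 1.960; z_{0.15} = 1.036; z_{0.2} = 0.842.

n = 25 pairs

For a paired (one-sample on differences) test: n = ((z_{α/2} + z_β) / d)².
z_{α/2} + z_β = 1.960 + 0.842 = 2.802.
n = (2.802 / 0.57)² = 4.916² = 24.16.
Round up.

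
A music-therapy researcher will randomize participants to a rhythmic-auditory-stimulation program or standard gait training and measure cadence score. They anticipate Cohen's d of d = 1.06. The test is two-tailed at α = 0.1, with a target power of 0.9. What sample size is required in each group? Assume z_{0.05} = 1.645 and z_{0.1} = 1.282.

For two independent groups with equal n: n = 2·((z_{α/2} + z_β) / d)².
z_{α/2} + z_β = 1.645 + 1.282 = 2.927.
n = 2 × (2.927 / 1.06)² = 2 × 2.761² = 2 × 7.62 = 15.2.
Round up to the next whole participant.

n = 16 per group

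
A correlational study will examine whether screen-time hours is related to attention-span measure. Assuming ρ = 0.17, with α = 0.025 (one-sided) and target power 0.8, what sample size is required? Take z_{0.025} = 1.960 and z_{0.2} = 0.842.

Fisher's z: C = ½·ln((1+r)/(1−r)) = ½·ln(1.4096) = 0.1717.
n = ((z_{α} + z_β)/C)² + 3.
(1.960 + 0.842) / 0.1717 = 2.802 / 0.1717 = 16.319.
n = 16.319² + 3 = 266.32 + 3 = 269.3.
Round up.

n = 270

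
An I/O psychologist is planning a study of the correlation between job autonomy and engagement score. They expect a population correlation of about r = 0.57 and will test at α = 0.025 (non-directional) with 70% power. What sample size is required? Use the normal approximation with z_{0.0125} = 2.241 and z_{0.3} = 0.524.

n = 22

Fisher's z: C = ½·ln((1+r)/(1−r)) = ½·ln(3.6512) = 0.6475.
n = ((z_{α/2} + z_β)/C)² + 3.
(2.241 + 0.524) / 0.6475 = 2.765 / 0.6475 = 4.270.
n = 4.270² + 3 = 18.24 + 3 = 21.2.
Round up.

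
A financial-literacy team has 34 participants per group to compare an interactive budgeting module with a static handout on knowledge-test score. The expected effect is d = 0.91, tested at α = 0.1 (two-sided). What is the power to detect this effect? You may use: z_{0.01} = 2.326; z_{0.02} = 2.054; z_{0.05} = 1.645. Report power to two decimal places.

power ≈ 0.98

For two equal groups, power = Φ(d·√(n/2) − z_{α/2}).
d·√(n/2) = 0.91 × √(34/2) = 0.91 × 4.123 = 3.752.
z_β = 3.752 − 1.645 = 2.107.
Power = Φ(2.107) = 0.982.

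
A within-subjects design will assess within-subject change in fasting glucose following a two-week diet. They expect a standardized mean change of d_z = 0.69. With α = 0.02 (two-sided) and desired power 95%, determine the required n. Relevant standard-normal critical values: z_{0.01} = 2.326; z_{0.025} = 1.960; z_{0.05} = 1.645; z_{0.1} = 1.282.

For a paired (one-sample on differences) test: n = ((z_{α/2} + z_β) / d)².
z_{α/2} + z_β = 2.326 + 1.645 = 3.971.
n = (3.971 / 0.69)² = 5.755² = 33.12.
Round up.

n = 34 pairs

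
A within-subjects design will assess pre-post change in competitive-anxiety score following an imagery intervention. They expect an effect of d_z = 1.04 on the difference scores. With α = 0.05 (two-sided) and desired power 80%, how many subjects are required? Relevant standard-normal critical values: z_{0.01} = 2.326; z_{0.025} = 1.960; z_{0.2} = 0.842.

For a paired (one-sample on differences) test: n = ((z_{α/2} + z_β) / d)².
z_{α/2} + z_β = 1.960 + 0.842 = 2.802.
n = (2.802 / 1.04)² = 2.694² = 7.26.
Round up.

n = 8 pairs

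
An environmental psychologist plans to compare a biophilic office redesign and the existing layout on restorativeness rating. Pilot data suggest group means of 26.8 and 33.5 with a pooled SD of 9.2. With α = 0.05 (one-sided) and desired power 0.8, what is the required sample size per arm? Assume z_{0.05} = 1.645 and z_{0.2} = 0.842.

Cohen's d = |M₁ − M₂| / SD_pooled = |26.8 − 33.5| / 9.2 = 6.7 / 9.2 = 0.728.
For two independent groups with equal n: n = 2·((z_{α} + z_β) / d)².
z_{α} + z_β = 1.645 + 0.842 = 2.487.
n = 2 × (2.487 / 0.728)² = 2 × 3.416² = 2 × 11.67 = 23.3.
Round up to the next whole participant.

n = 24 per group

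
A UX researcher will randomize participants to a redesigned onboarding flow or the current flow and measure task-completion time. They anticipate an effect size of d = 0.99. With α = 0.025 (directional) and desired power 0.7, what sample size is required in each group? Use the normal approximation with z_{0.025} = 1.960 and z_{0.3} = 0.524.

For two independent groups with equal n: n = 2·((z_{α} + z_β) / d)².
z_{α} + z_β = 1.960 + 0.524 = 2.484.
n = 2 × (2.484 / 0.99)² = 2 × 2.509² = 2 × 6.30 = 12.6.
Round up to the next whole participant.

n = 13 per group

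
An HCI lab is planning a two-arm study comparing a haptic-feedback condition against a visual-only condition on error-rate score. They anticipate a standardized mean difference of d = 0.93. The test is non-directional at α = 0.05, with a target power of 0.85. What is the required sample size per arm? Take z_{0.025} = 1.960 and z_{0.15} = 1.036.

n = 21 per group

For two independent groups with equal n: n = 2·((z_{α/2} + z_β) / d)².
z_{α/2} + z_β = 1.960 + 1.036 = 2.996.
n = 2 × (2.996 / 0.93)² = 2 × 3.222² = 2 × 10.38 = 20.8.
Round up to the next whole participant.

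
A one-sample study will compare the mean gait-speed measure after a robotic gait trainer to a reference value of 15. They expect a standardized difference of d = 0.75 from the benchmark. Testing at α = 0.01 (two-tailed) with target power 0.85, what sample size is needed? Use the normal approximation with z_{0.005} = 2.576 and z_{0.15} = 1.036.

For a one-sample test: n = ((z_{α/2} + z_β) / d)².
z_{α/2} + z_β = 2.576 + 1.036 = 3.612.
n = (3.612 / 0.75)² = 4.816² = 23.19.
Round up.

n = 24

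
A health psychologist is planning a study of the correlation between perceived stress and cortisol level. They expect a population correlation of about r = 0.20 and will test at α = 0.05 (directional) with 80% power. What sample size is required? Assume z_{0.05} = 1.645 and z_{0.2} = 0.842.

n = 154

Fisher's z: C = ½·ln((1+r)/(1−r)) = ½·ln(1.5000) = 0.2027.
n = ((z_{α} + z_β)/C)² + 3.
(1.645 + 0.842) / 0.2027 = 2.487 / 0.2027 = 12.269.
n = 12.269² + 3 = 150.54 + 3 = 153.5.
Round up.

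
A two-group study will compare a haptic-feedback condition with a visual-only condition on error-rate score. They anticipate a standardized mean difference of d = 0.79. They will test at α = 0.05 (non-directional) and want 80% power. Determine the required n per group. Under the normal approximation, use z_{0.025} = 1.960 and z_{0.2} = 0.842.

For two independent groups with equal n: n = 2·((z_{α/2} + z_β) / d)².
z_{α/2} + z_β = 1.960 + 0.842 = 2.802.
n = 2 × (2.802 / 0.79)² = 2 × 3.547² = 2 × 12.58 = 25.2.
Round up to the next whole participant.

n = 26 per group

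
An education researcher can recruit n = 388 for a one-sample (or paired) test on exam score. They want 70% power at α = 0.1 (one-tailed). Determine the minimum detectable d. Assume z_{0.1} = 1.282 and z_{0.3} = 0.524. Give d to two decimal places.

For a single sample (or paired design) of n = 388: d_min = (z_{α} + z_β)/√n.
z-sum = 1.282 + 0.524 = 1.806.
d_min = 1.806 / √388 = 1.806 / 19.698 = 0.092.

d_min ≈ 0.09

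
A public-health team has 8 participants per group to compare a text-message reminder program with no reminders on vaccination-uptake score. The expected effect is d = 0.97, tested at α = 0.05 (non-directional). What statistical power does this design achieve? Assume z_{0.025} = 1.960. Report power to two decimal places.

power ≈ 0.49

For two equal groups, power = Φ(d·√(n/2) − z_{α/2}).
d·√(n/2) = 0.97 × √(8/2) = 0.97 × 2.000 = 1.940.
z_β = 1.940 − 1.960 = -0.020.
Power = Φ(-0.020) = 0.492.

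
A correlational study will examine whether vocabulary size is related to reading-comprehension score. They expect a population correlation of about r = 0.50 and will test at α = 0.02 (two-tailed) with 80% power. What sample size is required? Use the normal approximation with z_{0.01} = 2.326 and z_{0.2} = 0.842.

Fisher's z: C = ½·ln((1+r)/(1−r)) = ½·ln(3.0000) = 0.5493.
n = ((z_{α/2} + z_β)/C)² + 3.
(2.326 + 0.842) / 0.5493 = 3.168 / 0.5493 = 5.767.
n = 5.767² + 3 = 33.26 + 3 = 36.3.
Round up.

n = 37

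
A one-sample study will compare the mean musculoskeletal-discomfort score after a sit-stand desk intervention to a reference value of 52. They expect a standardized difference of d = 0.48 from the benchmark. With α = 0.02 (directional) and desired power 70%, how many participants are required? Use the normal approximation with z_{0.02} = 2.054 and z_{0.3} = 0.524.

n = 29

For a one-sample test: n = ((z_{α} + z_β) / d)².
z_{α} + z_β = 2.054 + 0.524 = 2.578.
n = (2.578 / 0.48)² = 5.371² = 28.85.
Round up.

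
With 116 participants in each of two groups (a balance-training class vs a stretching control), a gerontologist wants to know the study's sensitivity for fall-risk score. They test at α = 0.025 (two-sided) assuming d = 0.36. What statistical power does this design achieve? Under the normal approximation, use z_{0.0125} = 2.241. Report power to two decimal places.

For two equal groups, power = Φ(d·√(n/2) − z_{α/2}).
d·√(n/2) = 0.36 × √(116/2) = 0.36 × 7.616 = 2.742.
z_β = 2.742 − 2.241 = 0.501.
Power = Φ(0.501) = 0.692.

power ≈ 0.69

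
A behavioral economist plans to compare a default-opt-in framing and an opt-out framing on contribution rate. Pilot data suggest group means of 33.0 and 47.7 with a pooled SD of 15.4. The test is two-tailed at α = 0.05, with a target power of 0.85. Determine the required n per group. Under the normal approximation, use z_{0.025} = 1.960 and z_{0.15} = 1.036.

Cohen's d = |M₁ − M₂| / SD_pooled = |33.0 − 47.7| / 15.4 = 14.7 / 15.4 = 0.955.
For two independent groups with equal n: n = 2·((z_{α/2} + z_β) / d)².
z_{α/2} + z_β = 1.960 + 1.036 = 2.996.
n = 2 × (2.996 / 0.955)² = 2 × 3.137² = 2 × 9.84 = 19.7.
Round up to the next whole participant.

n = 20 per group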